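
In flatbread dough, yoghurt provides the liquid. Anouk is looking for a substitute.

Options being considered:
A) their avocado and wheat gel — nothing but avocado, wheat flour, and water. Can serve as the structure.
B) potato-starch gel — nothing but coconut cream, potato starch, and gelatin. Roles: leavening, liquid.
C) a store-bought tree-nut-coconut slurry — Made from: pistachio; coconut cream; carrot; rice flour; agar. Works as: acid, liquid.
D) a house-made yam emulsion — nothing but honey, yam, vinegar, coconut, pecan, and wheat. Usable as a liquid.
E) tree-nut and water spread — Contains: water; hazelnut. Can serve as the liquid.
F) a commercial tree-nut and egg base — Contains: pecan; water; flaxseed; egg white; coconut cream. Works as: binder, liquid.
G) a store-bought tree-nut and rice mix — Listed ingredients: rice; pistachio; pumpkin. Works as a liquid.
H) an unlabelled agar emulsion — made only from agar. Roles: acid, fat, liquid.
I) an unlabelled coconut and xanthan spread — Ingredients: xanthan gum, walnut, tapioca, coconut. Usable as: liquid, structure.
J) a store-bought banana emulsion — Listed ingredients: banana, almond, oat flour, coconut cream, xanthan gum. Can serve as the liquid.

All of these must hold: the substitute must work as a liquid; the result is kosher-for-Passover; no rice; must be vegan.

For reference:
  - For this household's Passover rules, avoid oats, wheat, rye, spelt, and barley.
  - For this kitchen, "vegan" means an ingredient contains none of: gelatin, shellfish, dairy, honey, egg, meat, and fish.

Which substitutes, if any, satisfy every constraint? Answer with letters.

A: not usable as a liquid; has wheat flour, so not kosher-for-Passover — out
B: has gelatin, so not vegan — reject
C: has rice flour, so not rice-free — out
D: has wheat, so not kosher-for-Passover; has honey, so not vegan — reject
E: only hazelnut and water; none excluded — valid
F: has egg white, so not vegan — out
G: has rice, so not rice-free — reject
H: all constraints satisfied — keep
I: coconut and walnut etc. — none of it excluded — keep
J: has oat flour, so not kosher-for-Passover — no

E, H, I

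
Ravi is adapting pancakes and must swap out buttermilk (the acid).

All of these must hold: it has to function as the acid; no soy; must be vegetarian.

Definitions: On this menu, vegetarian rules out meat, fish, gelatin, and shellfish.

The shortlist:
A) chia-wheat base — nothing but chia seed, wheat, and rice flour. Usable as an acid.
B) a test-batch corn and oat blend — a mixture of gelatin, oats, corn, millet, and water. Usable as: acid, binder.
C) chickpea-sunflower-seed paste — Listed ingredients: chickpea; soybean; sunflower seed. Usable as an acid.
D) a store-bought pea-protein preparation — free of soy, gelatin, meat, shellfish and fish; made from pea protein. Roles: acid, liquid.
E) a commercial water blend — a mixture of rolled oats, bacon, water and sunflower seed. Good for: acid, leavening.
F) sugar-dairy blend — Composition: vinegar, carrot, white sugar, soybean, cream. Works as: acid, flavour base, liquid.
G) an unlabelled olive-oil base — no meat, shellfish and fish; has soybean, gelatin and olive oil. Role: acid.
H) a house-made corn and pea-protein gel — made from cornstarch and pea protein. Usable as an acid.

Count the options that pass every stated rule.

3

A: every rule checks out — valid
B: has gelatin, so not vegetarian — out
C: has soybean, so not soy-free — no
D: all constraints satisfied — keep
E: has bacon, so not vegetarian — no
F: has soybean, so not soy-free — reject
G: has gelatin, so not vegetarian; has soybean, so not soy-free — out
H: only cornstarch and pea protein; none excluded — OK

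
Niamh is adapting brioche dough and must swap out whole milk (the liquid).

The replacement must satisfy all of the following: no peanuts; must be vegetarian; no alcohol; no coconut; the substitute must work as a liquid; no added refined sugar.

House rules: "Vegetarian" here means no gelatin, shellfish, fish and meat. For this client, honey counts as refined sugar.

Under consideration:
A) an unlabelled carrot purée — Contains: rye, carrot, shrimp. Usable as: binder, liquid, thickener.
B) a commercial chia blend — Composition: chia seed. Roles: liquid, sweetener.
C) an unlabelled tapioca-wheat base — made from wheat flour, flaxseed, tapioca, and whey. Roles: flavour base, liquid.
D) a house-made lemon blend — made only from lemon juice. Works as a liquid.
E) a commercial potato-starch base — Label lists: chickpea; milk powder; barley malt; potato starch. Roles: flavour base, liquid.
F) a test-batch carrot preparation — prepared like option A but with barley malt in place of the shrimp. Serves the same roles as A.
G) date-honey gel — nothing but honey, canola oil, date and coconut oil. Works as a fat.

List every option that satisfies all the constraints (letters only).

B, C, D, E, F

A: has shrimp, so not vegetarian — reject
B: works as a liquid, no-added-sugar, vegetarian — valid
C: works as a liquid, vegetarian, no coconut — OK
D: only lemon juice; none excluded — keep
E: works as a liquid, no coconut, no alcohol — keep
F: works as a liquid, no coconut, no peanut — OK
G: not usable as a liquid; has honey, so not no-added-sugar (and 1 more) — no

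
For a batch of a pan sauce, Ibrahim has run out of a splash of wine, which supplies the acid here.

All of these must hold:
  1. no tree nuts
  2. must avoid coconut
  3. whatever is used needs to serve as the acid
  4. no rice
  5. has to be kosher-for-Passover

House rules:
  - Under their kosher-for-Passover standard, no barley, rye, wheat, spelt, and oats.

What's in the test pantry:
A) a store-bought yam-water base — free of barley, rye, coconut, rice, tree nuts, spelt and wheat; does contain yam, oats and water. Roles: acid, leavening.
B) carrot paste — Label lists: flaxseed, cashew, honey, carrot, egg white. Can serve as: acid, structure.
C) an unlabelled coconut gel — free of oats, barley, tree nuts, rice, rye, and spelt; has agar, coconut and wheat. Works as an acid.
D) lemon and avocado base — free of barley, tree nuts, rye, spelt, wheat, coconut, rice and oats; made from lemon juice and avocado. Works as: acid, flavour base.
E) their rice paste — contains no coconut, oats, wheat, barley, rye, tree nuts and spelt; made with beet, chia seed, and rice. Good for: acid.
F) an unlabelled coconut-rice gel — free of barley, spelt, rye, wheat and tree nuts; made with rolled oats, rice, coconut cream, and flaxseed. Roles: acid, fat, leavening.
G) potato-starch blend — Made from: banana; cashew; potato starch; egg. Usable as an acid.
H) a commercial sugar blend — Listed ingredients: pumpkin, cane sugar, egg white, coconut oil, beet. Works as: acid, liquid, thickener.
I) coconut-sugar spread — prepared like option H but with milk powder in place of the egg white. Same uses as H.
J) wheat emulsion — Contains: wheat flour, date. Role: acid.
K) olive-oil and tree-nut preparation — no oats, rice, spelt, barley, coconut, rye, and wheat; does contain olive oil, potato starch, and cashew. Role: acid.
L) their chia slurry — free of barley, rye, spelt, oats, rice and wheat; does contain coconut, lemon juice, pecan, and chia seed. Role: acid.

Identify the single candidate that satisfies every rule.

A: has oats, so not kosher-for-Passover — no
B: has cashew, so not tree-nut-free — no
C: has wheat, so not kosher-for-Passover; has coconut, so not coconut-free — reject
D: no tree nuts, no rice — keep
E: has rice, so not rice-free — reject
F: has rolled oats, so not kosher-for-Passover; has coconut cream, so not coconut-free (and 1 more) — reject
G: has cashew, so not tree-nut-free — out
H: has coconut oil, so not coconut-free — no
I: has coconut oil, so not coconut-free — reject
J: has wheat flour, so not kosher-for-Passover — no
K: has cashew, so not tree-nut-free — reject
L: has pecan, so not tree-nut-free; has coconut, so not coconut-free — no

D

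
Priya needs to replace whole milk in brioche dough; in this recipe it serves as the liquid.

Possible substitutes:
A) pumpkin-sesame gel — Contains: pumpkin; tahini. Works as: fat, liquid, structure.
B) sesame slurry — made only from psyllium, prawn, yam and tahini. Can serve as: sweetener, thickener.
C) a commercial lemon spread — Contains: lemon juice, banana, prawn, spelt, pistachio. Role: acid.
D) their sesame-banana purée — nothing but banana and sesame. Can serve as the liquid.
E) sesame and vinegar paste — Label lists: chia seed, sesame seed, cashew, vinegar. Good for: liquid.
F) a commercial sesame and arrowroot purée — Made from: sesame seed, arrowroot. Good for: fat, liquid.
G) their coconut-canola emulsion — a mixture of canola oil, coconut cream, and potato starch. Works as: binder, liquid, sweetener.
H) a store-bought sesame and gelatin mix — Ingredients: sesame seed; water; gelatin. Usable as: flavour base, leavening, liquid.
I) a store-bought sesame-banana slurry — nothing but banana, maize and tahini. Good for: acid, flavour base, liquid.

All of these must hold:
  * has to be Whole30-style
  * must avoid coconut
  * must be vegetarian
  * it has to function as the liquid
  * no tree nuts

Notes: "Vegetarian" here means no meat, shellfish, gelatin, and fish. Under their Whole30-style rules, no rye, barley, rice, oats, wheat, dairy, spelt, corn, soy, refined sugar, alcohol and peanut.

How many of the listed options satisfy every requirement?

3

A: works as a liquid, vegetarian, no coconut — keep
B: not usable as a liquid; has prawn, so not vegetarian — reject
C: not usable as a liquid; has prawn, so not vegetarian (and 2 more) — no
D: only sesame and banana; none excluded — valid
E: has cashew, so not tree-nut-free — reject
F: only sesame seed and arrowroot; none excluded — OK
G: has coconut cream, so not coconut-free — out
H: has gelatin, so not vegetarian — reject
I: has maize, so not Whole30-style — no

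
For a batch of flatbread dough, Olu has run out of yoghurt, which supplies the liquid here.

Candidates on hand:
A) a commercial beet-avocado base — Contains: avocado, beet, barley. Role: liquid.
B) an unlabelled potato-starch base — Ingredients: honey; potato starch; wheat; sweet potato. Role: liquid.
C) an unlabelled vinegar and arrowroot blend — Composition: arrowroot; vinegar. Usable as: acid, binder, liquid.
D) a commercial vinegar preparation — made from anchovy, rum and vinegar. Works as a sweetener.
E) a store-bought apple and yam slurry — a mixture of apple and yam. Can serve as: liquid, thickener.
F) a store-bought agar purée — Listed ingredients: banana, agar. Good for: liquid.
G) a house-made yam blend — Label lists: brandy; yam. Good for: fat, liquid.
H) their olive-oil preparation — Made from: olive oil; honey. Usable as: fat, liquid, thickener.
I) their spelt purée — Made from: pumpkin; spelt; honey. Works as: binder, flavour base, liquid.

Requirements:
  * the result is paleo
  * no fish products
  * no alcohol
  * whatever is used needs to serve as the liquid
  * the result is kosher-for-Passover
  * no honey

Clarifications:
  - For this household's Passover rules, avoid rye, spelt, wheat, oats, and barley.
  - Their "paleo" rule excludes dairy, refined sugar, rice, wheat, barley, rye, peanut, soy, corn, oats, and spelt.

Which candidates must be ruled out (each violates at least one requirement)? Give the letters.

A: has barley, so not kosher-for-Passover; has barley, so not paleo — out
B: has wheat, so not kosher-for-Passover; has wheat, so not paleo (and 1 more) — reject
C: only arrowroot and vinegar; none excluded — OK
D: not usable as a liquid; has anchovy, so not fish-free (and 1 more) — no
E: works as a liquid, kosher-for-Passover, no honey — keep
F: no fish, kosher-for-Passover — keep
G: has brandy, so not alcohol-free — no
H: has honey, so not honey-free — out
I: has spelt, so not kosher-for-Passover; has spelt, so not paleo (and 1 more) — no

A, B, D, G, H, I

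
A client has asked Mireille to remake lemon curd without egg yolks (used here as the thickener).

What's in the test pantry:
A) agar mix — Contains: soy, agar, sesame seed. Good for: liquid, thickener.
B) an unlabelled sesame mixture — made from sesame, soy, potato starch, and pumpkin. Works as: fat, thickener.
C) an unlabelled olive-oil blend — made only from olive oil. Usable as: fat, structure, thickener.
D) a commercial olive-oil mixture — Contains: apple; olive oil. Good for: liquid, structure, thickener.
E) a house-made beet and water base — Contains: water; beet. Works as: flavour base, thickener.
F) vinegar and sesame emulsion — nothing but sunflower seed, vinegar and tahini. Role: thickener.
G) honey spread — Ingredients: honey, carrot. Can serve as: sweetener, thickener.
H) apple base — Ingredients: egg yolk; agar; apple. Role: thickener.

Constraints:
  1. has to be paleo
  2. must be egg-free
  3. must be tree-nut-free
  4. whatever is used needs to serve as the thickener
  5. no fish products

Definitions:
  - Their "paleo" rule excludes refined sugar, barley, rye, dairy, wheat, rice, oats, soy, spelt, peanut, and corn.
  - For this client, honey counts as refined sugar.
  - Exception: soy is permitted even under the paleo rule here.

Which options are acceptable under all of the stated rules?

A: soy is permitted under the paleo carve-out; nothing else excluded — keep
B: soy is permitted under the paleo carve-out; nothing else excluded — keep
C: works as a thickener, no egg, no fish — valid
D: only apple and olive oil; none excluded — keep
E: works as a thickener, no egg, no fish — OK
F: only tahini, vinegar and sunflower seed; none excluded — keep
G: has honey, so not paleo — no
H: has egg yolk, so not egg-free — no

A, B, C, D, E, F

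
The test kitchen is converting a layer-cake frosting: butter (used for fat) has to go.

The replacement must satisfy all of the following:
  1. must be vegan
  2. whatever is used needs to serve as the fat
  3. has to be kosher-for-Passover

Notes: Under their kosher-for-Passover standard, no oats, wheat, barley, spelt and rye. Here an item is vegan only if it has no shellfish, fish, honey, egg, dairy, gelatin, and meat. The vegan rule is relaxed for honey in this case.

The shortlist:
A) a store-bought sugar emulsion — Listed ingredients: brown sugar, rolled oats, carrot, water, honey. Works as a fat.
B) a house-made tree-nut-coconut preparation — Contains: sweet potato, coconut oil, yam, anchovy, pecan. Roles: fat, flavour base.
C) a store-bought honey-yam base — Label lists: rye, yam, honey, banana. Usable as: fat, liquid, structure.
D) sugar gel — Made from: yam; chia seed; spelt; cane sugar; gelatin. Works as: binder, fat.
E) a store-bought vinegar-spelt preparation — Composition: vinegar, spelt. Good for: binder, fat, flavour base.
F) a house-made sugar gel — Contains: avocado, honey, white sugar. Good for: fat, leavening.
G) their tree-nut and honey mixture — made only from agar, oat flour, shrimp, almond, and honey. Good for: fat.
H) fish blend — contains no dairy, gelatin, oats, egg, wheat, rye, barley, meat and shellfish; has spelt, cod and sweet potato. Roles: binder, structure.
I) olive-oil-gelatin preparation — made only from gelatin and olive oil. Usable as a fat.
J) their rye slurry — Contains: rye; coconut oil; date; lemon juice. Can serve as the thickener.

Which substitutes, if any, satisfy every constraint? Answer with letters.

A: has rolled oats, so not kosher-for-Passover — out
B: has anchovy, so not vegan — no
C: has rye, so not kosher-for-Passover — out
D: has spelt, so not kosher-for-Passover; has gelatin, so not vegan — reject
E: has spelt, so not kosher-for-Passover — reject
F: honey is permitted under the vegan carve-out; nothing else excluded — OK
G: has oat flour, so not kosher-for-Passover; has shrimp, so not vegan — reject
H: not usable as a fat; has spelt, so not kosher-for-Passover (and 1 more) — no
I: has gelatin, so not vegan — reject
J: not usable as a fat; has rye, so not kosher-for-Passover — no

F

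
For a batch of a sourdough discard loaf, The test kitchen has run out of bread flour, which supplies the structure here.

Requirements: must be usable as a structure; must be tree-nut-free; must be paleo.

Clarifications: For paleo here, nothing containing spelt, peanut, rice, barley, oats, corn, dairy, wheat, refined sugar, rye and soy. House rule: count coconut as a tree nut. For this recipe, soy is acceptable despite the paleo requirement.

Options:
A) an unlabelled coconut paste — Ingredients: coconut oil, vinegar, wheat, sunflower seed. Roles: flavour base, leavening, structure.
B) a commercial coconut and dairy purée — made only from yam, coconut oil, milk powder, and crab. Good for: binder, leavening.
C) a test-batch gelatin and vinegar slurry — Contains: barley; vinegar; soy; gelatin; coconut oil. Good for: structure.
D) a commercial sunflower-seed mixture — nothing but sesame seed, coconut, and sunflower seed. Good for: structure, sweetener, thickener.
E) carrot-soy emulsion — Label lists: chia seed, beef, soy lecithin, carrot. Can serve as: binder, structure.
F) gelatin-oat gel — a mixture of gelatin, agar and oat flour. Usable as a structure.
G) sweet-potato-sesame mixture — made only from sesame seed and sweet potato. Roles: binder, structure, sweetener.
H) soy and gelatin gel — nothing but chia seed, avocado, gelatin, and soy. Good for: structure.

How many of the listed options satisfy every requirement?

A: has wheat, so not paleo; has coconut oil, so not tree-nut-free — reject
B: not usable as a structure; has milk powder, so not paleo (and 1 more) — no
C: has barley, so not paleo; has coconut oil, so not tree-nut-free — reject
D: has coconut, so not tree-nut-free — no
E: soy is permitted under the paleo carve-out; nothing else excluded — keep
F: has oat flour, so not paleo — out
G: only sesame seed and sweet potato; none excluded — keep
H: soy is permitted under the paleo carve-out; nothing else excluded — valid

3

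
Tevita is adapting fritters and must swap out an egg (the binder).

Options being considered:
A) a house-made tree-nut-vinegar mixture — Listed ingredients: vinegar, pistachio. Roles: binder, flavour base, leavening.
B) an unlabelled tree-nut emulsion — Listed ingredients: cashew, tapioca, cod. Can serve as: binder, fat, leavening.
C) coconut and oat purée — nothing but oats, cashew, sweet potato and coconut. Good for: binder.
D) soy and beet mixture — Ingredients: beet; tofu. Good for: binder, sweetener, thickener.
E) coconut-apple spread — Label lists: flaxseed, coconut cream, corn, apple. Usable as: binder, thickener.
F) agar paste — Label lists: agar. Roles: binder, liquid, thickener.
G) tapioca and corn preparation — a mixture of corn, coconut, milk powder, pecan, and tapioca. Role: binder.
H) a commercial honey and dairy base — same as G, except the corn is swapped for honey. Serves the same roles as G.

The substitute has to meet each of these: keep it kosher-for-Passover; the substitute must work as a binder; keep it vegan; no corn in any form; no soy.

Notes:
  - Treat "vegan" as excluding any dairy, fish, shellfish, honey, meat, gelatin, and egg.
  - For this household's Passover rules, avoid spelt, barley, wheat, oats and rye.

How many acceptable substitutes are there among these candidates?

2

A: works as a binder, no corn, vegan — valid
B: has cod, so not vegan — reject
C: has oats, so not kosher-for-Passover — reject
D: has tofu, so not soy-free — out
E: has corn, so not corn-free — reject
F: nothing on the exclusion list — keep
G: has milk powder, so not vegan; has corn, so not corn-free — reject
H: has milk powder, so not vegan — out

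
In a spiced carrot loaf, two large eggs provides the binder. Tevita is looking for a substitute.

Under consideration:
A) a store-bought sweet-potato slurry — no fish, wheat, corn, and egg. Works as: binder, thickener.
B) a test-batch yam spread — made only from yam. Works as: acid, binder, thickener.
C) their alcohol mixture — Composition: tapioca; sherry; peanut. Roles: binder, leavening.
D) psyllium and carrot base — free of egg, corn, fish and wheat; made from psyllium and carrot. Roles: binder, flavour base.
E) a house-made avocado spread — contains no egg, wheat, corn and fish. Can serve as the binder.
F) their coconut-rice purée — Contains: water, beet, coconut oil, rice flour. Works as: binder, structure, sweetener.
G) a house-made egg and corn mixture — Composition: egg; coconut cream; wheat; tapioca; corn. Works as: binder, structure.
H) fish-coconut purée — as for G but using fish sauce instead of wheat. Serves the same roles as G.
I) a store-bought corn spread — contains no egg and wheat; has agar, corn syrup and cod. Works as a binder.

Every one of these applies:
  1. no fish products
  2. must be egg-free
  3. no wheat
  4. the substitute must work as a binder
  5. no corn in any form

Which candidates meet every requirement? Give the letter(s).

A: no egg, no corn — valid
B: only yam; none excluded — valid
C: all constraints satisfied — OK
D: works as a binder, no wheat, no fish — OK
E: every rule checks out — OK
F: no wheat, no corn — OK
G: has wheat, so not wheat-free; has corn, so not corn-free (and 1 more) — reject
H: has fish sauce, so not fish-free; has corn, so not corn-free (and 1 more) — no
I: has cod, so not fish-free; has corn syrup, so not corn-free — no

A, B, C, D, E, F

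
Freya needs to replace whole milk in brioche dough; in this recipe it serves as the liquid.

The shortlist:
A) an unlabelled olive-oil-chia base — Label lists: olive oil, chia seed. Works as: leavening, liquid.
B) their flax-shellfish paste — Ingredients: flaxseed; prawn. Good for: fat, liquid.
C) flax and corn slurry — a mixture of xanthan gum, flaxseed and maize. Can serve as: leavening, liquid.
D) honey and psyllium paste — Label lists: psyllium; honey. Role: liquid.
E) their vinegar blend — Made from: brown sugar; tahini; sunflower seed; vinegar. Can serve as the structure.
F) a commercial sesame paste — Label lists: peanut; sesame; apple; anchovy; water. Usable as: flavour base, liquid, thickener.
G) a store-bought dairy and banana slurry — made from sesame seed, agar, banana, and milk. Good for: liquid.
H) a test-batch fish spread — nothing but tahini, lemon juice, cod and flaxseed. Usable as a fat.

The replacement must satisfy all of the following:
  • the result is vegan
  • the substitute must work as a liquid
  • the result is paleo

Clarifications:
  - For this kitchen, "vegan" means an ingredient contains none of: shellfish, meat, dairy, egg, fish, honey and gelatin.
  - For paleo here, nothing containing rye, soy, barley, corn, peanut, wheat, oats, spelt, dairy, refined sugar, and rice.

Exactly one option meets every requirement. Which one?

A

A: works as a liquid, vegan, paleo — valid
B: has prawn, so not vegan — reject
C: has maize, so not paleo — no
D: has honey, so not vegan — out
E: not usable as a liquid; has brown sugar, so not paleo — out
F: has anchovy, so not vegan; has peanut, so not paleo — no
G: has milk, so not vegan; has milk, so not paleo — reject
H: not usable as a liquid; has cod, so not vegan — reject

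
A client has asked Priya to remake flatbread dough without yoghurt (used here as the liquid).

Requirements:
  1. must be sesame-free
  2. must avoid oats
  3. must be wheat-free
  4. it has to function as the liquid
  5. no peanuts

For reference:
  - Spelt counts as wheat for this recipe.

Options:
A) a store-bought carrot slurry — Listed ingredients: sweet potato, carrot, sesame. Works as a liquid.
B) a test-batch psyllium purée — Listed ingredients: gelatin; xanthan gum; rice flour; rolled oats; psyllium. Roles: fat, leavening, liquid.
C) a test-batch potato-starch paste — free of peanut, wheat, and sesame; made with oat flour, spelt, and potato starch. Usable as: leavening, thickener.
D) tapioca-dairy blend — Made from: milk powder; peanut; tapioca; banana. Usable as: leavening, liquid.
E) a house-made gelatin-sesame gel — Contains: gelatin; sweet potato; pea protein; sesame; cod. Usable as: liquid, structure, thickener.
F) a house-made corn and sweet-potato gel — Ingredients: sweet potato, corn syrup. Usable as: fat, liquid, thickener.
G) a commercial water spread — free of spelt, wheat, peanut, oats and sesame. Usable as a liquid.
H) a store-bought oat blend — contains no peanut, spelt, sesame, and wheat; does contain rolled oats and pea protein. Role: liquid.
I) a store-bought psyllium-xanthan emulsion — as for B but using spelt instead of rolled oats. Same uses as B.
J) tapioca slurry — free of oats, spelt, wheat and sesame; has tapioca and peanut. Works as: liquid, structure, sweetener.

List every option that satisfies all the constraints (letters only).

F, G

A: has sesame, so not sesame-free — no
B: has rolled oats, so not oat-free — out
C: not usable as a liquid; has oat flour, so not oat-free (and 1 more) — reject
D: has peanut, so not peanut-free — reject
E: has sesame, so not sesame-free — out
F: every rule checks out — OK
G: every rule checks out — valid
H: has rolled oats, so not oat-free — no
I: has spelt, so not wheat-free — no
J: has peanut, so not peanut-free — reject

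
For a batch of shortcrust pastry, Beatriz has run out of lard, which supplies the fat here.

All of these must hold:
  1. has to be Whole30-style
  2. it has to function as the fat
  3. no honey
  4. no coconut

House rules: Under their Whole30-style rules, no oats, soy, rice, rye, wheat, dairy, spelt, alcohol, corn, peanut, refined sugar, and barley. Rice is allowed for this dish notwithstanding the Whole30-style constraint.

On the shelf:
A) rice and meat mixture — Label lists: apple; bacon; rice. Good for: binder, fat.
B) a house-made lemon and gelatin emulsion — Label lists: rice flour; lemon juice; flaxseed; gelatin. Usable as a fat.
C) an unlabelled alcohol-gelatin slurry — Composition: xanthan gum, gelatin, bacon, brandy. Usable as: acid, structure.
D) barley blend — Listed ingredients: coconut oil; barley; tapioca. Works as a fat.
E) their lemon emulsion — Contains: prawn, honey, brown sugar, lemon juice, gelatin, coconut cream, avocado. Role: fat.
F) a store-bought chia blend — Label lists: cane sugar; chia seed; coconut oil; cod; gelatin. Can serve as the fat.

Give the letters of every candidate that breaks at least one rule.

A: rice is permitted under the Whole30-style carve-out; nothing else excluded — keep
B: rice is permitted under the Whole30-style carve-out; nothing else excluded — keep
C: not usable as a fat; has brandy, so not Whole30-style — reject
D: has barley, so not Whole30-style; has coconut oil, so not coconut-free — out
E: has brown sugar, so not Whole30-style; has coconut cream, so not coconut-free (and 1 more) — no
F: has cane sugar, so not Whole30-style; has coconut oil, so not coconut-free — reject

C, D, E, F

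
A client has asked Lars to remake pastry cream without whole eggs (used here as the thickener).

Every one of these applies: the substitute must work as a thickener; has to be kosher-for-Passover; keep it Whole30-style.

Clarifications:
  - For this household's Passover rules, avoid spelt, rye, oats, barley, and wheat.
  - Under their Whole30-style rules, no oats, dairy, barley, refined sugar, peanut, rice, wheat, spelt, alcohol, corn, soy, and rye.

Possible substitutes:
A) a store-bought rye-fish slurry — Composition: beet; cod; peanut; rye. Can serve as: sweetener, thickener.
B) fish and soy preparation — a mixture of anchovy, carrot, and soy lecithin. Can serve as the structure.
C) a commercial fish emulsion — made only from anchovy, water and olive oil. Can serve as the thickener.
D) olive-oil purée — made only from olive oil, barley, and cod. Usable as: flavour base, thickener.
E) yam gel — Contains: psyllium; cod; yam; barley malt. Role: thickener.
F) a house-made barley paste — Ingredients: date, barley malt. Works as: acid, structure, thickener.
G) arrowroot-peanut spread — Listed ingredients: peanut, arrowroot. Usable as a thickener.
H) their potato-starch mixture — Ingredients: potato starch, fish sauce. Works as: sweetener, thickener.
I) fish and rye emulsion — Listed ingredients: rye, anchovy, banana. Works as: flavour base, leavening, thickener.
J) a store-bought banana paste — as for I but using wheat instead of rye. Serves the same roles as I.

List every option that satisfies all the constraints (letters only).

C, H

A: has rye, so not kosher-for-Passover; has peanut, so not Whole30-style — out
B: not usable as a thickener; has soy lecithin, so not Whole30-style — reject
C: only anchovy, olive oil, and water; none excluded — valid
D: has barley, so not kosher-for-Passover; has barley, so not Whole30-style — out
E: has barley malt, so not kosher-for-Passover; has barley malt, so not Whole30-style — reject
F: has barley malt, so not kosher-for-Passover; has barley malt, so not Whole30-style — no
G: has peanut, so not Whole30-style — no
H: only fish sauce and potato starch; none excluded — OK
I: has rye, so not kosher-for-Passover; has rye, so not Whole30-style — out
J: has wheat, so not kosher-for-Passover; has wheat, so not Whole30-style — reject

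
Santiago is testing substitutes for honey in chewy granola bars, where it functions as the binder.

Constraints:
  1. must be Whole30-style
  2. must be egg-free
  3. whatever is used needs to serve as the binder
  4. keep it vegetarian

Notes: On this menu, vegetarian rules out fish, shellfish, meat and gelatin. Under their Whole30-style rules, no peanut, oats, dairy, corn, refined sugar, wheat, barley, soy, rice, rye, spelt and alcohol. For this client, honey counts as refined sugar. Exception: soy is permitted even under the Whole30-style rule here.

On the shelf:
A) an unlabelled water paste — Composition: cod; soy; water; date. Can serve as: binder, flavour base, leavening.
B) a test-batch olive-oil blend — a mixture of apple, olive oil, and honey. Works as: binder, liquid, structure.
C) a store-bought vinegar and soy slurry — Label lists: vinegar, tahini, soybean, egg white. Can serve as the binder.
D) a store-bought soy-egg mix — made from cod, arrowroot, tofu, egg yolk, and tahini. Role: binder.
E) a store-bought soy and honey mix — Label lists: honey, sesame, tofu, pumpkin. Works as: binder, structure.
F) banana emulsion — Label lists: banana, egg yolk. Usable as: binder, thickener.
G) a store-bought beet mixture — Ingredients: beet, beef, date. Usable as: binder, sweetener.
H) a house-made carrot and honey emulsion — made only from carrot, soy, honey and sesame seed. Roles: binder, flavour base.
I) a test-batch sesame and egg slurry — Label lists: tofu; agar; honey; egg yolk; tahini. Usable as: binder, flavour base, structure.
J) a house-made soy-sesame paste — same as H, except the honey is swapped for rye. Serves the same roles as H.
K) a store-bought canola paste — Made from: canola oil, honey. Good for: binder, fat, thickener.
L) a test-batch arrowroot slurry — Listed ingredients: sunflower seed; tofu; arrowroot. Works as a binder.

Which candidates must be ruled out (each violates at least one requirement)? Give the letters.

A: has cod, so not vegetarian — no
B: has honey, so not Whole30-style — out
C: has egg white, so not egg-free — out
D: has cod, so not vegetarian; has egg yolk, so not egg-free — out
E: has honey, so not Whole30-style — no
F: has egg yolk, so not egg-free — reject
G: has beef, so not vegetarian — no
H: has honey, so not Whole30-style — out
I: has honey, so not Whole30-style; has egg yolk, so not egg-free — reject
J: has rye, so not Whole30-style — out
K: has honey, so not Whole30-style — out
L: soy is permitted under the Whole30-style carve-out; nothing else excluded — keep

A, B, C, D, E, F, G, H, I, J, K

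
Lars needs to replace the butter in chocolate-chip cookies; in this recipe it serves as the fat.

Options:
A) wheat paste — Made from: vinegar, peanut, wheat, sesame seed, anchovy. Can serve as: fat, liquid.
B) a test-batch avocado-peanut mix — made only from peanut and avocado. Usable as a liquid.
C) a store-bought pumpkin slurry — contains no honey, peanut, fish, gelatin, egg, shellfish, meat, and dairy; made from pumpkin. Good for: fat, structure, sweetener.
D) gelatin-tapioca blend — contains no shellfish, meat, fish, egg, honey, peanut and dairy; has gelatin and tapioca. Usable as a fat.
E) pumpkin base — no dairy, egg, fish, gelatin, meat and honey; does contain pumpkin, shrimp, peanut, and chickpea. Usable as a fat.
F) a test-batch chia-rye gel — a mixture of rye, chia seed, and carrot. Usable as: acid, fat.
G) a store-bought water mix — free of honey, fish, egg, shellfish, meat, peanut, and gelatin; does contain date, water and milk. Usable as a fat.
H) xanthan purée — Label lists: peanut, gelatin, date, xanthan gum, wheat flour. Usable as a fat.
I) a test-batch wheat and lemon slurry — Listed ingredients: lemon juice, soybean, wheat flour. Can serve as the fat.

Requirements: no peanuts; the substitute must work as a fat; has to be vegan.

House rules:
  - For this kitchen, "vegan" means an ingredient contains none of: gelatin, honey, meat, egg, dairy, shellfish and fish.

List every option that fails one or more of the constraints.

A: has anchovy, so not vegan; has peanut, so not peanut-free — no
B: not usable as a fat; has peanut, so not peanut-free — no
C: vegan, no peanut — OK
D: has gelatin, so not vegan — out
E: has shrimp, so not vegan; has peanut, so not peanut-free — reject
F: no peanut, vegan — keep
G: has milk, so not vegan — no
H: has gelatin, so not vegan; has peanut, so not peanut-free — reject
I: every rule checks out — valid

A, B, D, E, G, H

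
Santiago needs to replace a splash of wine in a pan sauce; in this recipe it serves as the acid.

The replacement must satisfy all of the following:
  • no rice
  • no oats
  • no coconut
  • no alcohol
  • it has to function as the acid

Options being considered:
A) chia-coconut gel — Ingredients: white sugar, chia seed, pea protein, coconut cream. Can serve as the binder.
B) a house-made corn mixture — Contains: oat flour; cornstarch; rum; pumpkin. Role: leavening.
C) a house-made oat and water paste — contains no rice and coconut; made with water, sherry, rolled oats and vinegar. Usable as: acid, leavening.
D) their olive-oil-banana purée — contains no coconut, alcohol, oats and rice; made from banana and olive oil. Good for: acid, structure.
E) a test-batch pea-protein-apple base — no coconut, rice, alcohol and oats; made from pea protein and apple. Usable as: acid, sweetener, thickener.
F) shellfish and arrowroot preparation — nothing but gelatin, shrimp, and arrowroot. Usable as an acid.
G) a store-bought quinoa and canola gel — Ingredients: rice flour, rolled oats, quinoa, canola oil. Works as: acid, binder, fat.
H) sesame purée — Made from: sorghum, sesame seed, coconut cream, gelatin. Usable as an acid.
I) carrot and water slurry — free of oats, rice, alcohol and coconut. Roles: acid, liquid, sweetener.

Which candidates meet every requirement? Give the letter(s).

A: not usable as an acid; has coconut cream, so not coconut-free — reject
B: not usable as an acid; has oat flour, so not oat-free (and 1 more) — no
C: has rolled oats, so not oat-free; has sherry, so not alcohol-free — out
D: works as an acid, no rice, no coconut — valid
E: no alcohol, no coconut — OK
F: works as an acid, no oats, no rice — OK
G: has rolled oats, so not oat-free; has rice flour, so not rice-free — no
H: has coconut cream, so not coconut-free — out
I: all constraints satisfied — keep

D, E, F, I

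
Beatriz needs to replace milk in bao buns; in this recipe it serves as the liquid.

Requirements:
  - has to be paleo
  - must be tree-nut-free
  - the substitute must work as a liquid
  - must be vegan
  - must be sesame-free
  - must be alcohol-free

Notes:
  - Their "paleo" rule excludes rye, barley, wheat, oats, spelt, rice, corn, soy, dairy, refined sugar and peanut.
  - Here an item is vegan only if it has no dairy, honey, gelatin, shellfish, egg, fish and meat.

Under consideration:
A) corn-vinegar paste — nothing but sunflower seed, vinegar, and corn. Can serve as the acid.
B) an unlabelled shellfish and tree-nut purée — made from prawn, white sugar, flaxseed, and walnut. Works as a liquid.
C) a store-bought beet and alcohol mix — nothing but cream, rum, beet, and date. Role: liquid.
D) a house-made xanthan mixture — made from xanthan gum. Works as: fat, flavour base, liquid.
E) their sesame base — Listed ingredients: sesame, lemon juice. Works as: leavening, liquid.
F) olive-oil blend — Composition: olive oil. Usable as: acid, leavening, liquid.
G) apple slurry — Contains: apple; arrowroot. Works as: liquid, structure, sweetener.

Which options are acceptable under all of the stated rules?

A: not usable as a liquid; has corn, so not paleo — out
B: has white sugar, so not paleo; has prawn, so not vegan (and 1 more) — out
C: has cream, so not paleo; has cream, so not vegan (and 1 more) — out
D: paleo, vegan — valid
E: has sesame, so not sesame-free — reject
F: only olive oil; none excluded — OK
G: only arrowroot and apple; none excluded — OK

D, F, G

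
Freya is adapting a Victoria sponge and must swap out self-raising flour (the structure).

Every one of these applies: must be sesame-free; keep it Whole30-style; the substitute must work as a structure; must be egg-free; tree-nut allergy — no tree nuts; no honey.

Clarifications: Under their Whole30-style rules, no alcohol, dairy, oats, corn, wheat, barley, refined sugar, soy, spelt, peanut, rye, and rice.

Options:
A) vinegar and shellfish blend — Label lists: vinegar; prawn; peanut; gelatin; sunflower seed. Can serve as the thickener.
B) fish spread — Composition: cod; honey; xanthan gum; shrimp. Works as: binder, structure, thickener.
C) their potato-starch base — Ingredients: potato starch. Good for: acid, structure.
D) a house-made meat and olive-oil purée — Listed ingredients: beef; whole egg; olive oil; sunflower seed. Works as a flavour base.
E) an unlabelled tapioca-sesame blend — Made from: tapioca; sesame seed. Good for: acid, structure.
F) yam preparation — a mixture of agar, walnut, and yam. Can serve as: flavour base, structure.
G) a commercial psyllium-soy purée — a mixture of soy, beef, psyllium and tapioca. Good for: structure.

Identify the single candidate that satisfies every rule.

A: not usable as a structure; has peanut, so not Whole30-style — no
B: has honey, so not honey-free — no
C: only potato starch; none excluded — keep
D: not usable as a structure; has whole egg, so not egg-free — no
E: has sesame seed, so not sesame-free — no
F: has walnut, so not tree-nut-free — reject
G: has soy, so not Whole30-style — no

C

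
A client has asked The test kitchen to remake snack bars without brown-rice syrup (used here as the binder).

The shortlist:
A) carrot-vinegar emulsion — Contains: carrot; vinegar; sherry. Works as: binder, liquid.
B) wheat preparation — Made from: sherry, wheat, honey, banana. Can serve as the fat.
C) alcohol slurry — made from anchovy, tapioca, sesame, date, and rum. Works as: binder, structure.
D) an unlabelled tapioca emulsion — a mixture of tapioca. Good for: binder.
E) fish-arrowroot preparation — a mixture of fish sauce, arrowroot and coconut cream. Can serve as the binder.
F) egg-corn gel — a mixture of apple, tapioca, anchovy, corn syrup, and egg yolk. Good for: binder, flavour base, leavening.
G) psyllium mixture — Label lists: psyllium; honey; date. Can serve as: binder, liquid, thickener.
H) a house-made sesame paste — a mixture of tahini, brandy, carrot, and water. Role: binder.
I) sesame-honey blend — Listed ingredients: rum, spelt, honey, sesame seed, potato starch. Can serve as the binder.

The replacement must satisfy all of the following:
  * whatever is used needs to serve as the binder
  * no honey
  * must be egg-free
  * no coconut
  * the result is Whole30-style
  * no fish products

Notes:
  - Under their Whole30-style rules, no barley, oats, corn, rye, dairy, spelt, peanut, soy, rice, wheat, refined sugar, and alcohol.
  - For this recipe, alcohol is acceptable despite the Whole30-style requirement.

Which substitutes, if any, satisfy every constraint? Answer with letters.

A, D, H

A: alcohol is permitted under the Whole30-style carve-out; nothing else excluded — OK
B: not usable as a binder; has wheat, so not Whole30-style (and 1 more) — out
C: has anchovy, so not fish-free — reject
D: works as a binder, no fish, Whole30-style — OK
E: has fish sauce, so not fish-free; has coconut cream, so not coconut-free — reject
F: has corn syrup, so not Whole30-style; has anchovy, so not fish-free (and 1 more) — no
G: has honey, so not honey-free — out
H: alcohol is permitted under the Whole30-style carve-out; nothing else excluded — keep
I: has spelt, so not Whole30-style; has honey, so not honey-free — no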